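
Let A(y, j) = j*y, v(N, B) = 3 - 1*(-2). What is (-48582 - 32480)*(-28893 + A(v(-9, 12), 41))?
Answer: 2325506656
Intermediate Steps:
v(N, B) = 5 (v(N, B) = 3 + 2 = 5)
(-48582 - 32480)*(-28893 + A(v(-9, 12), 41)) = (-48582 - 32480)*(-28893 + 41*5) = -81062*(-28893 + 205) = -81062*(-28688) = 2325506656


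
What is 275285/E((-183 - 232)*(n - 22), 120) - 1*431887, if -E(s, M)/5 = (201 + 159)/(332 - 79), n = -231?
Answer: -169408741/360 ≈ -4.7058e+5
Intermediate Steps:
E(s, M) = -1800/253 (E(s, M) = -5*(201 + 159)/(332 - 79) = -1800/253)
275285/E((-183 - 232)*(n - 22), 120) - 1*431887 = 275285/(-1800/253) - 1*431887 = 275285*(-253/1800) - 431887 = -13929421/360 - 431887 = -169408741/360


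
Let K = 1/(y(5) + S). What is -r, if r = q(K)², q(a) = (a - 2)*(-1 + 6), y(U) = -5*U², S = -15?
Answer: -78961/784 ≈ -100.72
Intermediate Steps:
K = -1/140 (K = 1/(-5*5² - 15) = 1/(-5*25 - 15) = 1/(-125 - 15) = 1/(-140) = -1/140 ≈ -0.0071429)
q(a) = -10 + 5*a (q(a) = (-2 + a)*5 = -10 + 5*a)
r = 78961/784 (r = (-10 + 5*(-1/140))² = (-10 - 1/28)² = (-281/28)² = 78961/784 ≈ 100.72)
-r = -1*78961/784 = -78961/784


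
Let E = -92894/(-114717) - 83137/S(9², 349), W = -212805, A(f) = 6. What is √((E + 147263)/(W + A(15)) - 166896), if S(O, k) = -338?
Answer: I*√7470447983007931701073287242/211567744986 ≈ 408.53*I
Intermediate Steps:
E = 9568625401/38774346 (E = -92894/(-114717) - 83137/(-338) = -92894*(-1/114717) - 83137*(-1/338) = 92894/114717 + 83137/338 = 9568625401/38774346 ≈ 246.78)
√((E + 147263)/(W + A(15)) - 166896) = √((9568625401/38774346 + 147263)/(-212805 + 6) - 166896) = √((5719595140399/38774346)/(-212799) - 166896) = √((5719595140399/38774346)*(-1/212799) - 166896) = √(-5719595140399/8251142054454 - 166896) = √(-1377088323915295183/8251142054454) = I*√7470447983007931701073287242/211567744986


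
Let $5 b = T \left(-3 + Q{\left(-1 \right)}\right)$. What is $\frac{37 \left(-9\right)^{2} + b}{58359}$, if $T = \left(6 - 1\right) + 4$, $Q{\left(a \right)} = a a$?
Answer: $\frac{4989}{97265} \approx 0.051293$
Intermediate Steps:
$Q{\left(a \right)} = a^{2}$
$T = 9$ ($T = 5 + 4 = 9$)
$b = - \frac{18}{5}$ ($b = \frac{9 \left(-3 + \left(-1\right)^{2}\right)}{5} = \frac{9 \left(-3 + 1\right)}{5} = \frac{9 \left(-2\right)}{5} = \frac{1}{5} \left(-18\right) = - \frac{18}{5} \approx -3.6$)
$\frac{37 \left(-9\right)^{2} + b}{58359} = \frac{37 \left(-9\right)^{2} - \frac{18}{5}}{58359} = \left(37 \cdot 81 - \frac{18}{5}\right) \frac{1}{58359} = \left(2997 - \frac{18}{5}\right) \frac{1}{58359} = \frac{14967}{5} \cdot \frac{1}{58359} = \frac{4989}{97265}$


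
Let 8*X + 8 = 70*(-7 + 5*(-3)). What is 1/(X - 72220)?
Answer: -2/144827 ≈ -1.3810e-5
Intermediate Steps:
X = -387/2 (X = -1 + (70*(-7 + 5*(-3)))/8 = -1 + (70*(-7 - 15))/8 = -1 + (70*(-22))/8 = -1 + (1/8)*(-1540) = -1 - 385/2 = -387/2 ≈ -193.50)
1/(X - 72220) = 1/(-387/2 - 72220) = 1/(-144827/2) = -2/144827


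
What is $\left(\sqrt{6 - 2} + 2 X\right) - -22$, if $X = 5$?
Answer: $34$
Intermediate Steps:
$\left(\sqrt{6 - 2} + 2 X\right) - -22 = \left(\sqrt{6 - 2} + 2 \cdot 5\right) - -22 = \left(\sqrt{4} + 10\right) + 22 = \left(2 + 10\right) + 22 = 12 + 22 = 34$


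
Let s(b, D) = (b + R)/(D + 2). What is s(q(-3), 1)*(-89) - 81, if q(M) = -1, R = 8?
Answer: -866/3 ≈ -288.67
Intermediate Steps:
s(b, D) = (8 + b)/(2 + D) (s(b, D) = (b + 8)/(D + 2) = (8 + b)/(2 + D))
s(q(-3), 1)*(-89) - 81 = ((8 - 1)/(2 + 1))*(-89) - 81 = (7/3)*(-89) - 81 = -623/3 - 81 = -866/3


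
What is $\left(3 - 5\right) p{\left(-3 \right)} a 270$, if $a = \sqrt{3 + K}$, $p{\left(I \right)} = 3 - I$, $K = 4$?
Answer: $- 3240 \sqrt{7} \approx -8572.2$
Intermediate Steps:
$a = \sqrt{7}$ ($a = \sqrt{3 + 4} = \sqrt{7} \approx 2.6458$)
$\left(3 - 5\right) p{\left(-3 \right)} a 270 = \left(3 - 5\right) \left(3 - -3\right) \sqrt{7} \cdot 270 = \left(3 - 5\right) \left(3 + 3\right) \sqrt{7} \cdot 270 = \left(-2\right) 6 \sqrt{7} \cdot 270 = - 12 \sqrt{7} \cdot 270 = - 3240 \sqrt{7}$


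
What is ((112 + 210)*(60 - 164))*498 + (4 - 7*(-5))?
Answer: -16676985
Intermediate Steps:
((112 + 210)*(60 - 164))*498 + (4 - 7*(-5)) = (322*(-104))*498 + (4 + 35) = -33488*498 + 39 = -16677024 + 39 = -16676985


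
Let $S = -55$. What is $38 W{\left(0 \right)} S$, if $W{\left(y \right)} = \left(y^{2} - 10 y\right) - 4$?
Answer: $8360$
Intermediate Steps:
$W{\left(y \right)} = -4 + y^{2} - 10 y$
$38 W{\left(0 \right)} S = 38 \left(-4 + 0^{2} - 0\right) \left(-55\right) = 38 \left(-4 + 0 + 0\right) \left(-55\right) = 38 \left(-4\right) \left(-55\right) = \left(-152\right) \left(-55\right) = 8360$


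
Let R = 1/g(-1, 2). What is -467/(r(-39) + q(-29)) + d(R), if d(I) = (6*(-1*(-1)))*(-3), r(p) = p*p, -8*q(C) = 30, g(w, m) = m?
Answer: -111110/6069 ≈ -18.308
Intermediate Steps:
q(C) = -15/4 (q(C) = -⅛*30 = -15/4)
r(p) = p²
R = ½ (R = 1/2 = ½ ≈ 0.50000)
d(I) = -18 (d(I) = (6*1)*(-3) = 6*(-3) = -18)
-467/(r(-39) + q(-29)) + d(R) = -467/((-39)² - 15/4) - 18 = -467/(1521 - 15/4) - 18 = -467/6069/4 - 18 = -467*4/6069 - 18 = -1868/6069 - 18 = -111110/6069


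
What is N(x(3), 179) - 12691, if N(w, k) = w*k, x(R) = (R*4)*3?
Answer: -6247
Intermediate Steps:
x(R) = 12*R (x(R) = (4*R)*3 = 12*R)
N(w, k) = k*w
N(x(3), 179) - 12691 = 179*(12*3) - 12691 = 179*36 - 12691 = 6444 - 12691 = -6247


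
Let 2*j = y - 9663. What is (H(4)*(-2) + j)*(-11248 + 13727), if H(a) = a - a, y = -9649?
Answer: -23937224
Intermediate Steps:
H(a) = 0
j = -9656 (j = (-9649 - 9663)/2 = (½)*(-19312) = -9656)
(H(4)*(-2) + j)*(-11248 + 13727) = (0*(-2) - 9656)*(-11248 + 13727) = (0 - 9656)*2479 = -9656*2479 = -23937224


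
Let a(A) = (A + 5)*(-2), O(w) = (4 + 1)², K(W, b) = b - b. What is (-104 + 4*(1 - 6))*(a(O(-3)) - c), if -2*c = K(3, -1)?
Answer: 7440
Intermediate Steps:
K(W, b) = 0
O(w) = 25 (O(w) = 5² = 25)
c = 0 (c = -½*0 = 0)
a(A) = -10 - 2*A (a(A) = (5 + A)*(-2) = -10 - 2*A)
(-104 + 4*(1 - 6))*(a(O(-3)) - c) = (-104 + 4*(1 - 6))*((-10 - 2*25) - 1*0) = (-104 + 4*(-5))*((-10 - 50) + 0) = (-104 - 20)*(-60 + 0) = -124*(-60) = 7440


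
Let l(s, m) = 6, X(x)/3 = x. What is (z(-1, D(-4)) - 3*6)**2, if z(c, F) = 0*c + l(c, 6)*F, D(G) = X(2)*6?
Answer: 39204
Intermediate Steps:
X(x) = 3*x
D(G) = 36 (D(G) = (3*2)*6 = 6*6 = 36)
z(c, F) = 6*F (z(c, F) = 0*c + 6*F = 0 + 6*F = 6*F)
(z(-1, D(-4)) - 3*6)**2 = (6*36 - 3*6)**2 = (216 - 18)**2 = 198**2 = 39204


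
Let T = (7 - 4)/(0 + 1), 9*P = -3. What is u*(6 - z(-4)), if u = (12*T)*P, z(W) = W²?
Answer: 120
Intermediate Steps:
P = -⅓ (P = (⅑)*(-3) = -⅓ ≈ -0.33333)
T = 3 (T = 3/1 = 3*1 = 3)
u = -12 (u = (12*3)*(-⅓) = 36*(-⅓) = -12)
u*(6 - z(-4)) = -12*(6 - 1*(-4)²) = -12*(6 - 1*16) = -12*(6 - 16) = -12*(-10) = 120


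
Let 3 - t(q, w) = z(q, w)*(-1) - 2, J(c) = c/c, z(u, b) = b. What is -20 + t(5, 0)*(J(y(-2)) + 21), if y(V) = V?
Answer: 90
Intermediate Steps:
J(c) = 1
t(q, w) = 5 + w (t(q, w) = 3 - (w*(-1) - 2) = 3 - (-w - 2) = 3 - (-2 - w) = 3 + (2 + w) = 5 + w)
-20 + t(5, 0)*(J(y(-2)) + 21) = -20 + (5 + 0)*(1 + 21) = -20 + 5*22 = -20 + 110 = 90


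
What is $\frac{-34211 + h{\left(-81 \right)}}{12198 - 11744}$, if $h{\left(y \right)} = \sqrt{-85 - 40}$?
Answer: $- \frac{34211}{454} + \frac{5 i \sqrt{5}}{454} \approx -75.355 + 0.024626 i$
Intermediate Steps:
$h{\left(y \right)} = 5 i \sqrt{5}$ ($h{\left(y \right)} = \sqrt{-125} = 5 i \sqrt{5}$)
$\frac{-34211 + h{\left(-81 \right)}}{12198 - 11744} = \frac{-34211 + 5 i \sqrt{5}}{12198 - 11744} = \frac{-34211 + 5 i \sqrt{5}}{454} = \left(-34211 + 5 i \sqrt{5}\right) \frac{1}{454} = - \frac{34211}{454} + \frac{5 i \sqrt{5}}{454}$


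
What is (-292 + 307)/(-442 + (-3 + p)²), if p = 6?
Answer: -15/433 ≈ -0.034642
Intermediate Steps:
(-292 + 307)/(-442 + (-3 + p)²) = (-292 + 307)/(-442 + (-3 + 6)²) = 15/(-442 + 3²) = 15/(-442 + 9) = 15/(-433) = 15*(-1/433) = -15/433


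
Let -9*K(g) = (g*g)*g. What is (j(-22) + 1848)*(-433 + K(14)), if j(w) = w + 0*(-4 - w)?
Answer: -12126466/9 ≈ -1.3474e+6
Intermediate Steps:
K(g) = -g**3/9 (K(g) = -g*g*g/9 = -g**2*g/9 = -g**3/9)
j(w) = w (j(w) = w + 0 = w)
(j(-22) + 1848)*(-433 + K(14)) = (-22 + 1848)*(-433 - 1/9*14**3) = 1826*(-433 - 1/9*2744) = 1826*(-433 - 2744/9) = 1826*(-6641/9) = -12126466/9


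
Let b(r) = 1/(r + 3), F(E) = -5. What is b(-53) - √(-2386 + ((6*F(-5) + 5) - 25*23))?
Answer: -1/50 - I*√2986 ≈ -0.02 - 54.644*I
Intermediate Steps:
b(r) = 1/(3 + r)
b(-53) - √(-2386 + ((6*F(-5) + 5) - 25*23)) = 1/(3 - 53) - √(-2386 + ((6*(-5) + 5) - 25*23)) = 1/(-50) - √(-2386 + ((-30 + 5) - 575)) = -1/50 - √(-2386 + (-25 - 575)) = -1/50 - √(-2386 - 600) = -1/50 - √(-2986) = -1/50 - I*√2986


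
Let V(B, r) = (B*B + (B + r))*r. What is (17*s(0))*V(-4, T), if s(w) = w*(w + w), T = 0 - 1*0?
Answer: 0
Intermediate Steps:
T = 0 (T = 0 + 0 = 0)
V(B, r) = r*(B + r + B²) (V(B, r) = (B² + (B + r))*r = (B + r + B²)*r = r*(B + r + B²))
s(w) = 2*w² (s(w) = w*(2*w) = 2*w²)
(17*s(0))*V(-4, T) = (17*(2*0²))*(0*(-4 + 0 + (-4)²)) = (17*(2*0))*(0*(-4 + 0 + 16)) = (17*0)*(0*12) = 0*0 = 0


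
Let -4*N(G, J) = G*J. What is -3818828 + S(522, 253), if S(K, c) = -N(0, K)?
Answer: -3818828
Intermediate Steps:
N(G, J) = -G*J/4
S(K, c) = 0 (S(K, c) = -(-1)*0*K/4 = -1*0 = 0)
-3818828 + S(522, 253) = -3818828 + 0 = -3818828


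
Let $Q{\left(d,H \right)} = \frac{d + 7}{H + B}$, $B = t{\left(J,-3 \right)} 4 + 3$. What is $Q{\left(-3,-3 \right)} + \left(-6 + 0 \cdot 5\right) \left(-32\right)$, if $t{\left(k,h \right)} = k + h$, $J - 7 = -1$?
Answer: $\frac{577}{3} \approx 192.33$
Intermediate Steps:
$J = 6$ ($J = 7 - 1 = 6$)
$t{\left(k,h \right)} = h + k$
$B = 15$ ($B = \left(-3 + 6\right) 4 + 3 = 3 \cdot 4 + 3 = 12 + 3 = 15$)
$Q{\left(d,H \right)} = \frac{7 + d}{15 + H}$ ($Q{\left(d,H \right)} = \frac{d + 7}{H + 15} = \frac{7 + d}{15 + H}$)
$Q{\left(-3,-3 \right)} + \left(-6 + 0 \cdot 5\right) \left(-32\right) = \frac{7 - 3}{15 - 3} + \left(-6 + 0 \cdot 5\right) \left(-32\right) = \frac{1}{12} \cdot 4 + \left(-6 + 0\right) \left(-32\right) = \frac{1}{12} \cdot 4 - -192 = \frac{1}{3} + 192 = \frac{577}{3}$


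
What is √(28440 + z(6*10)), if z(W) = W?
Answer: 10*√285 ≈ 168.82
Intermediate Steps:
√(28440 + z(6*10)) = √(28440 + 6*10) = √(28440 + 60) = √28500 = 10*√285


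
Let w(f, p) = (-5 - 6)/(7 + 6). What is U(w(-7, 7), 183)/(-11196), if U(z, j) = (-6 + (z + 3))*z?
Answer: -275/946062 ≈ -0.00029068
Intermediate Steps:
w(f, p) = -11/13
U(z, j) = z*(-3 + z) (U(z, j) = (-6 + (3 + z))*z = (-3 + z)*z = z*(-3 + z))
U(w(-7, 7), 183)/(-11196) = -11*(-3 - 11/13)/13/(-11196) = -11/13*(-50/13)*(-1/11196) = (550/169)*(-1/11196) = -275/946062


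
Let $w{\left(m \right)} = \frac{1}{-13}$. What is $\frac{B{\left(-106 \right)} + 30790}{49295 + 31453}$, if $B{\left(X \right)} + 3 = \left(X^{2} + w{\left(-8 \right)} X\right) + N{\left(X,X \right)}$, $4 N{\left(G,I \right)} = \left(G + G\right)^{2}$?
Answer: $\frac{692473}{1049724} \approx 0.65967$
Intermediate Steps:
$w{\left(m \right)} = - \frac{1}{13}$
$N{\left(G,I \right)} = G^{2}$ ($N{\left(G,I \right)} = \frac{\left(G + G\right)^{2}}{4} = \frac{\left(2 G\right)^{2}}{4} = \frac{4 G^{2}}{4} = G^{2}$)
$B{\left(X \right)} = -3 + 2 X^{2} - \frac{X}{13}$ ($B{\left(X \right)} = -3 + \left(\left(X^{2} - \frac{X}{13}\right) + X^{2}\right) = -3 + \left(2 X^{2} - \frac{X}{13}\right) = -3 + 2 X^{2} - \frac{X}{13}$)
$\frac{B{\left(-106 \right)} + 30790}{49295 + 31453} = \frac{\left(-3 + 2 \left(-106\right)^{2} - - \frac{106}{13}\right) + 30790}{49295 + 31453} = \frac{\left(-3 + 2 \cdot 11236 + \frac{106}{13}\right) + 30790}{80748} = \left(\left(-3 + 22472 + \frac{106}{13}\right) + 30790\right) \frac{1}{80748} = \left(\frac{292203}{13} + 30790\right) \frac{1}{80748} = \frac{692473}{13} \cdot \frac{1}{80748} = \frac{692473}{1049724}$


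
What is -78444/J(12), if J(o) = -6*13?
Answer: 13074/13 ≈ 1005.7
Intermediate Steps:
J(o) = -78
-78444/J(12) = -78444/(-78) = -78444*(-1/78) = 13074/13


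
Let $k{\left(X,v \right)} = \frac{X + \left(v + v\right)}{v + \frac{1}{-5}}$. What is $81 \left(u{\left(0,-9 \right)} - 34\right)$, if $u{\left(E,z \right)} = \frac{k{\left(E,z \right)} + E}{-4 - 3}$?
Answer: $- \frac{447039}{161} \approx -2776.6$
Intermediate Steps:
$k{\left(X,v \right)} = \frac{X + 2 v}{- \frac{1}{5} + v}$ ($k{\left(X,v \right)} = \frac{X + 2 v}{v - \frac{1}{5}} = \frac{X + 2 v}{- \frac{1}{5} + v}$)
$u{\left(E,z \right)} = - \frac{E}{7} - \frac{5 \left(E + 2 z\right)}{7 \left(-1 + 5 z\right)}$ ($u{\left(E,z \right)} = \frac{\frac{5 \left(E + 2 z\right)}{-1 + 5 z} + E}{-4 - 3} = \frac{E + \frac{5 \left(E + 2 z\right)}{-1 + 5 z}}{-7} = \left(E + \frac{5 \left(E + 2 z\right)}{-1 + 5 z}\right) \left(- \frac{1}{7}\right) = - \frac{E}{7} - \frac{5 \left(E + 2 z\right)}{7 \left(-1 + 5 z\right)}$)
$81 \left(u{\left(0,-9 \right)} - 34\right) = 81 \left(\frac{\left(-10\right) \left(-9\right) - 0 - 0 \left(-9\right)}{7 \left(-1 + 5 \left(-9\right)\right)} - 34\right) = 81 \left(\frac{90 + 0 + 0}{7 \left(-1 - 45\right)} - 34\right) = 81 \left(\frac{1}{7} \frac{1}{-46} \cdot 90 - 34\right) = 81 \left(\frac{1}{7} \left(- \frac{1}{46}\right) 90 - 34\right) = 81 \left(- \frac{45}{161} - 34\right) = 81 \left(- \frac{5519}{161}\right) = - \frac{447039}{161}$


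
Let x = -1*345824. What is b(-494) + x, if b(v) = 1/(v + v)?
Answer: -341674113/988 ≈ -3.4582e+5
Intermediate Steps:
x = -345824
b(v) = 1/(2*v)
b(-494) + x = (½)/(-494) - 345824 = (½)*(-1/494) - 345824 = -1/988 - 345824 = -341674113/988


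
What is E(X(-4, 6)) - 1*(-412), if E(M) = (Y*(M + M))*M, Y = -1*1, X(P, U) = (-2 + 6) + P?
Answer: 412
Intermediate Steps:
X(P, U) = 4 + P
Y = -1
E(M) = -2*M² (E(M) = (-(M + M))*M = (-2*M)*M = -2*M²)
E(X(-4, 6)) - 1*(-412) = -2*(4 - 4)² - 1*(-412) = -2*0² + 412 = -2*0 + 412 = 0 + 412 = 412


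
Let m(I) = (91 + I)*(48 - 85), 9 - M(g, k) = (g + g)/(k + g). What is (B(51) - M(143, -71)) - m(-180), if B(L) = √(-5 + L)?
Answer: -118729/36 + √46 ≈ -3291.2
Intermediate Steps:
M(g, k) = 9 - 2*g/(g + k) (M(g, k) = 9 - (g + g)/(k + g) = 9 - 2*g/(g + k))
m(I) = -3367 - 37*I (m(I) = (91 + I)*(-37) = -3367 - 37*I)
(B(51) - M(143, -71)) - m(-180) = (√(-5 + 51) - (7*143 + 9*(-71))/(143 - 71)) - (-3367 - 37*(-180)) = (√46 - (1001 - 639)/72) - (-3367 + 6660) = (√46 - 362/72) - 1*3293 = (√46 - 1*181/36) - 3293 = (√46 - 181/36) - 3293 = (-181/36 + √46) - 3293 = -118729/36 + √46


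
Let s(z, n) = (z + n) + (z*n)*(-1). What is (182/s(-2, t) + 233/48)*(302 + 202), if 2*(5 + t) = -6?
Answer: -2163/2 ≈ -1081.5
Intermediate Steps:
t = -8 (t = -5 + (½)*(-6) = -5 - 3 = -8)
s(z, n) = n + z - n*z (s(z, n) = (n + z) + (n*z)*(-1) = (n + z) - n*z = n + z - n*z)
(182/s(-2, t) + 233/48)*(302 + 202) = (182/(-8 - 2 - 1*(-8)*(-2)) + 233/48)*(302 + 202) = (182/(-8 - 2 - 16) + 233*(1/48))*504 = (182/(-26) + 233/48)*504 = (182*(-1/26) + 233/48)*504 = (-7 + 233/48)*504 = -103/48*504 = -2163/2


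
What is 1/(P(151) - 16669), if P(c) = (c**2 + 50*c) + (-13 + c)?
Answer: 1/13820 ≈ 7.2359e-5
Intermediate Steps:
P(c) = -13 + c**2 + 51*c
1/(P(151) - 16669) = 1/((-13 + 151**2 + 51*151) - 16669) = 1/((-13 + 22801 + 7701) - 16669) = 1/(30489 - 16669) = 1/13820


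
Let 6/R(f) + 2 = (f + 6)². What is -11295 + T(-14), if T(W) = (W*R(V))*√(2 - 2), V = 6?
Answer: -11295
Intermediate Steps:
R(f) = 6/(-2 + (6 + f)²) (R(f) = 6/(-2 + (f + 6)²) = 6/(-2 + (6 + f)²))
T(W) = 0 (T(W) = (W*(6/(-2 + (6 + 6)²)))*√(2 - 2) = (W*(6/(-2 + 12²)))*√0 = (W*(6/(-2 + 144)))*0 = (W*(6/142))*0 = (W*(6*(1/142)))*0 = (W*(3/71))*0 = (3*W/71)*0 = 0)
-11295 + T(-14) = -11295 + 0 = -11295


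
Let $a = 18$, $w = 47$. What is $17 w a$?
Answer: $14382$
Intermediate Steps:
$17 w a = 17 \cdot 47 \cdot 18 = 799 \cdot 18 = 14382$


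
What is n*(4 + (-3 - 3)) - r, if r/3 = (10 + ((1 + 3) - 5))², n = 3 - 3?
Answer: -243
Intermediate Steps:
n = 0
r = 243 (r = 3*(10 + ((1 + 3) - 5))² = 3*(10 + (4 - 5))² = 3*(10 - 1)² = 3*9² = 3*81 = 243)
n*(4 + (-3 - 3)) - r = 0*(4 + (-3 - 3)) - 1*243 = 0*(4 - 6) - 243 = 0*(-2) - 243 = 0 - 243 = -243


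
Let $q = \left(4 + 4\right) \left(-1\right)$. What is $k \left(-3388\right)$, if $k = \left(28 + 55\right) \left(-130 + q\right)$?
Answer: $38806152$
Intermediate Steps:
$q = -8$ ($q = 8 \left(-1\right) = -8$)
$k = -11454$ ($k = \left(28 + 55\right) \left(-130 - 8\right) = 83 \left(-138\right) = -11454$)
$k \left(-3388\right) = \left(-11454\right) \left(-3388\right) = 38806152$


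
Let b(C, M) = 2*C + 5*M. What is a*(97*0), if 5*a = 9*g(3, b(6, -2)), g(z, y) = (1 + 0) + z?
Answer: 0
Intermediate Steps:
g(z, y) = 1 + z
a = 36/5 (a = (9*(1 + 3))/5 = (9*4)/5 = (⅕)*36 = 36/5 ≈ 7.2000)
a*(97*0) = 36*(97*0)/5 = (36/5)*0 = 0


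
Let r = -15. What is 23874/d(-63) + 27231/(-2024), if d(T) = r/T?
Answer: 1014604341/10120 ≈ 1.0026e+5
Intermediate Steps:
d(T) = -15/T
23874/d(-63) + 27231/(-2024) = 23874/((-15/(-63))) + 27231/(-2024) = 23874/((-15*(-1/63))) + 27231*(-1/2024) = 23874/(5/21) - 27231/2024 = 23874*(21/5) - 27231/2024 = 501354/5 - 27231/2024 = 1014604341/10120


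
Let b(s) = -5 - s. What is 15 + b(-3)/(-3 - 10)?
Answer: 197/13 ≈ 15.154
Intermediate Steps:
15 + b(-3)/(-3 - 10) = 15 + (-5 - 1*(-3))/(-3 - 10) = 15 + (-5 + 3)/(-13) = 15 - 2*(-1/13) = 15 + 2/13 = 197/13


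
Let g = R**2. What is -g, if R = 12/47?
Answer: -144/2209 ≈ -0.065188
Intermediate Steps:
R = 12/47 (R = 12*(1/47) = 12/47 ≈ 0.25532)
g = 144/2209 (g = (12/47)**2 = 144/2209 ≈ 0.065188)
-g = -1*144/2209 = -144/2209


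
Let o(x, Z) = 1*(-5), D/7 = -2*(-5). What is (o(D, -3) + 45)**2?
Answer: 1600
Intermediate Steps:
D = 70 (D = 7*(-2*(-5)) = 7*10 = 70)
o(x, Z) = -5
(o(D, -3) + 45)**2 = (-5 + 45)**2 = 40**2 = 1600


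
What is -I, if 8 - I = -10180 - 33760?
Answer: -43948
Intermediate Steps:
I = 43948 (I = 8 - (-10180 - 33760) = 8 - 1*(-43940) = 8 + 43940 = 43948)
-I = -1*43948 = -43948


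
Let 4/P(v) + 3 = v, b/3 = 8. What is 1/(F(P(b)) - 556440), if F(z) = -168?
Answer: -1/556608 ≈ -1.7966e-6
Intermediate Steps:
b = 24 (b = 3*8 = 24)
P(v) = 4/(-3 + v)
1/(F(P(b)) - 556440) = 1/(-168 - 556440) = 1/(-556608) = -1/556608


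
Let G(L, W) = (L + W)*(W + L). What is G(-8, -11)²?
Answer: 130321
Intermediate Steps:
G(L, W) = (L + W)² (G(L, W) = (L + W)*(L + W) = (L + W)²)
G(-8, -11)² = ((-8 - 11)²)² = ((-19)²)² = 361² = 130321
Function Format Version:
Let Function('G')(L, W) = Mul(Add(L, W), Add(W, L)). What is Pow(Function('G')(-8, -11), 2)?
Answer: 130321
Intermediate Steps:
Function('G')(L, W) = Pow(Add(L, W), 2) (Function('G')(L, W) = Mul(Add(L, W), Add(L, W)) = Pow(Add(L, W), 2))
Pow(Function('G')(-8, -11), 2) = Pow(Pow(Add(-8, -11), 2), 2) = Pow(Pow(-19, 2), 2) = Pow(361, 2) = 130321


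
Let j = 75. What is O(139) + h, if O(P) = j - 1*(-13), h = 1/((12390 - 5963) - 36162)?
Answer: 2616679/29735 ≈ 88.000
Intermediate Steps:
h = -1/29735 (h = 1/(6427 - 36162) = 1/(-29735) = -1/29735 ≈ -3.3630e-5)
O(P) = 88 (O(P) = 75 - 1*(-13) = 75 + 13 = 88)
O(139) + h = 88 - 1/29735 = 2616679/29735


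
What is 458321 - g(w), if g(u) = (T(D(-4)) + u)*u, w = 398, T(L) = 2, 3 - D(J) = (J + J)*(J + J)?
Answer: 299121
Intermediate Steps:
D(J) = 3 - 4*J**2 (D(J) = 3 - (J + J)*(J + J) = 3 - 2*J*2*J = 3 - 4*J**2)
g(u) = u*(2 + u) (g(u) = (2 + u)*u = u*(2 + u))
458321 - g(w) = 458321 - 398*(2 + 398) = 458321 - 398*400 = 458321 - 1*159200 = 458321 - 159200 = 299121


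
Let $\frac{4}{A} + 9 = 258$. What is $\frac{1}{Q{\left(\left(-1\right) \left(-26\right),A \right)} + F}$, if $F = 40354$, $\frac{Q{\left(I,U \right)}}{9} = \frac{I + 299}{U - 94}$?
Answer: $\frac{23402}{943635983} \approx 2.48 \cdot 10^{-5}$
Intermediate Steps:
$A = \frac{4}{249}$ ($A = \frac{4}{-9 + 258} = \frac{4}{249} \approx 0.016064$)
$Q{\left(I,U \right)} = \frac{9 \left(299 + I\right)}{-94 + U}$ ($Q{\left(I,U \right)} = 9 \frac{I + 299}{U - 94} = 9 \frac{299 + I}{-94 + U} = \frac{9 \left(299 + I\right)}{-94 + U}$)
$\frac{1}{Q{\left(\left(-1\right) \left(-26\right),A \right)} + F} = \frac{1}{\frac{9 \left(299 - -26\right)}{-94 + \frac{4}{249}} + 40354} = \frac{1}{\frac{9 \left(299 + 26\right)}{- \frac{23402}{249}} + 40354} = \frac{1}{9 \left(- \frac{249}{23402}\right) 325 + 40354} = \frac{1}{- \frac{728325}{23402} + 40354} = \frac{1}{\frac{943635983}{23402}} = \frac{23402}{943635983}$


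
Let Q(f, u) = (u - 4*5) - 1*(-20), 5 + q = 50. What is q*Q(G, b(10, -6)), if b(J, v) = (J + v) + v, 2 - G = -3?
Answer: -90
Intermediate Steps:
G = 5 (G = 2 - 1*(-3) = 2 + 3 = 5)
b(J, v) = J + 2*v
q = 45 (q = -5 + 50 = 45)
Q(f, u) = u (Q(f, u) = (u - 20) + 20 = (-20 + u) + 20 = u)
q*Q(G, b(10, -6)) = 45*(10 + 2*(-6)) = 45*(10 - 12) = 45*(-2) = -90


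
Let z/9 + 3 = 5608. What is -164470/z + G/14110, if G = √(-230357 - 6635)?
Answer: -32894/10089 + 92*I*√7/7055 ≈ -3.2604 + 0.034502*I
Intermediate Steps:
z = 50445 (z = -27 + 9*5608 = -27 + 50472 = 50445)
G = 184*I*√7 (G = √(-236992) = 184*I*√7 ≈ 486.82*I)
-164470/z + G/14110 = -164470/50445 + (184*I*√7)/14110 = -164470*1/50445 + (184*I*√7)*(1/14110) = -32894/10089 + 92*I*√7/7055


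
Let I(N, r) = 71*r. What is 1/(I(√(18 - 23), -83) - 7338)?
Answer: -1/13231 ≈ -7.5580e-5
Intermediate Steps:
1/(I(√(18 - 23), -83) - 7338) = 1/(71*(-83) - 7338) = 1/(-5893 - 7338) = 1/(-13231) = -1/13231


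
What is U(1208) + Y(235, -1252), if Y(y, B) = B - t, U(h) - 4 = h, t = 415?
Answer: -455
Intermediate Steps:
U(h) = 4 + h
Y(y, B) = -415 + B (Y(y, B) = B - 1*415 = B - 415 = -415 + B)
U(1208) + Y(235, -1252) = (4 + 1208) + (-415 - 1252) = 1212 - 1667 = -455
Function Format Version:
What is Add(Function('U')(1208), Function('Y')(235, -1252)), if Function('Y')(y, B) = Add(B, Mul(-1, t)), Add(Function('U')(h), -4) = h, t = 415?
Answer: -455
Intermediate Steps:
Function('U')(h) = Add(4, h)
Function('Y')(y, B) = Add(-415, B) (Function('Y')(y, B) = Add(B, Mul(-1, 415)) = Add(B, -415) = Add(-415, B))
Add(Function('U')(1208), Function('Y')(235, -1252)) = Add(Add(4, 1208), Add(-415, -1252)) = Add(1212, -1667) = -455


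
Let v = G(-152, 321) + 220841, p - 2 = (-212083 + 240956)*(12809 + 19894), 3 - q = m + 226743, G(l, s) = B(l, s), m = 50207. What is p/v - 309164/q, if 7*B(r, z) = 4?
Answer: 1830996808153633/428129874777 ≈ 4276.7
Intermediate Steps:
B(r, z) = 4/7 (B(r, z) = (1/7)*4 = 4/7)
G(l, s) = 4/7
q = -276947 (q = 3 - (50207 + 226743) = 3 - 1*276950 = 3 - 276950 = -276947)
p = 944233721 (p = 2 + (-212083 + 240956)*(12809 + 19894) = 2 + 28873*32703 = 2 + 944233719 = 944233721)
v = 1545891/7 (v = 4/7 + 220841 = 1545891/7 ≈ 2.2084e+5)
p/v - 309164/q = 944233721/(1545891/7) - 309164/(-276947) = 944233721*(7/1545891) - 309164*(-1/276947) = 6609636047/1545891 + 309164/276947 = 1830996808153633/428129874777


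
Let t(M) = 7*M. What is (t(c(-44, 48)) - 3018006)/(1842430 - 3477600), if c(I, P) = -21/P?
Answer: 9657629/5232544 ≈ 1.8457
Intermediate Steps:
(t(c(-44, 48)) - 3018006)/(1842430 - 3477600) = (7*(-21/48) - 3018006)/(1842430 - 3477600) = (7*(-21*1/48) - 3018006)/(-1635170) = (7*(-7/16) - 3018006)*(-1/1635170) = (-49/16 - 3018006)*(-1/1635170) = -48288145/16*(-1/1635170) = 9657629/5232544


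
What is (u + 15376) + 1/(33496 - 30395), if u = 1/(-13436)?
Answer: 640641603871/41665036 ≈ 15376.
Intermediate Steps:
u = -1/13436 ≈ -7.4427e-5
(u + 15376) + 1/(33496 - 30395) = (-1/13436 + 15376) + 1/(33496 - 30395) = 206591935/13436 + 1/3101 = 640641603871/41665036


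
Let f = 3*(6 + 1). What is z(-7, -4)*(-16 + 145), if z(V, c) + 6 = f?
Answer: 1935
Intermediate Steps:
f = 21 (f = 3*7 = 21)
z(V, c) = 15 (z(V, c) = -6 + 21 = 15)
z(-7, -4)*(-16 + 145) = 15*(-16 + 145) = 15*129 = 1935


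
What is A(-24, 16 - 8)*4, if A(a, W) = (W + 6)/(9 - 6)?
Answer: 56/3 ≈ 18.667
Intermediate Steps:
A(a, W) = 2 + W/3 (A(a, W) = (6 + W)/3 = (6 + W)*(1/3) = 2 + W/3)
A(-24, 16 - 8)*4 = (2 + (16 - 8)/3)*4 = (2 + (1/3)*8)*4 = (2 + 8/3)*4 = (14/3)*4 = 56/3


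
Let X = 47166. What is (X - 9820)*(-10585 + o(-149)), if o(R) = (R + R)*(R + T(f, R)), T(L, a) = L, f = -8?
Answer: 1351962546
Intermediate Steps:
o(R) = 2*R*(-8 + R) (o(R) = (R + R)*(R - 8) = (2*R)*(-8 + R) = 2*R*(-8 + R))
(X - 9820)*(-10585 + o(-149)) = (47166 - 9820)*(-10585 + 2*(-149)*(-8 - 149)) = 37346*(-10585 + 2*(-149)*(-157)) = 37346*(-10585 + 46786) = 37346*36201 = 1351962546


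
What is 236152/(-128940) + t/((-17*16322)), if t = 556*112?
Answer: -1313489138/638883885 ≈ -2.0559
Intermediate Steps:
t = 62272
236152/(-128940) + t/((-17*16322)) = 236152/(-128940) + 62272/((-17*16322)) = 236152*(-1/128940) + 62272/(-277474) = -8434/4605 + 62272*(-1/277474) = -8434/4605 - 31136/138737 = -1313489138/638883885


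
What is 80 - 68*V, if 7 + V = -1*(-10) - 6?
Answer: 284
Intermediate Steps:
V = -3 (V = -7 + (-1*(-10) - 6) = -7 + (10 - 6) = -7 + 4 = -3)
80 - 68*V = 80 - 68*(-3) = 80 + 204 = 284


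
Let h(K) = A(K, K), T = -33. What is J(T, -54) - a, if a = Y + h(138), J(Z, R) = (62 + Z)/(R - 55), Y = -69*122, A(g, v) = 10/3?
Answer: 2751509/327 ≈ 8414.4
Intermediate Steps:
A(g, v) = 10/3 (A(g, v) = 10*(⅓) = 10/3)
h(K) = 10/3
Y = -8418
J(Z, R) = (62 + Z)/(-55 + R)
a = -25244/3 (a = -8418 + 10/3 = -25244/3 ≈ -8414.7)
J(T, -54) - a = (62 - 33)/(-55 - 54) - 1*(-25244/3) = 29/(-109) + 25244/3 = -1/109*29 + 25244/3 = -29/109 + 25244/3 = 2751509/327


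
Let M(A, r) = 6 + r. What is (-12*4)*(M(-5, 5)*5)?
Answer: -2640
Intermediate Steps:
(-12*4)*(M(-5, 5)*5) = (-12*4)*((6 + 5)*5) = -528*5 = -48*55 = -2640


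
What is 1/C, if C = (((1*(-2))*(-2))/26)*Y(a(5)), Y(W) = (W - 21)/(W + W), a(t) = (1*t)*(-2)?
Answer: 130/31 ≈ 4.1936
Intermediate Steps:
a(t) = -2*t (a(t) = t*(-2) = -2*t)
Y(W) = (-21 + W)/(2*W) (Y(W) = (-21 + W)/((2*W)) = (-21 + W)*(1/(2*W)) = (-21 + W)/(2*W))
C = 31/130 (C = (((1*(-2))*(-2))/26)*((-21 - 2*5)/(2*((-2*5)))) = (-2*(-2)*(1/26))*((½)*(-21 - 10)/(-10)) = (4*(1/26))*((½)*(-⅒)*(-31)) = (2/13)*(31/20) = 31/130 ≈ 0.23846)
1/C = 1/(31/130) = 130/31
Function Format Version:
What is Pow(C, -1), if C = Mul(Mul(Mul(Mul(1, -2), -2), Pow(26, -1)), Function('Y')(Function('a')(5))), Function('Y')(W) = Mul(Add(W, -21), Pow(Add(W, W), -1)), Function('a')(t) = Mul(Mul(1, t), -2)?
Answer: Rational(130, 31) ≈ 4.1936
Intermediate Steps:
Function('a')(t) = Mul(-2, t) (Function('a')(t) = Mul(t, -2) = Mul(-2, t))
Function('Y')(W) = Mul(Rational(1, 2), Pow(W, -1), Add(-21, W)) (Function('Y')(W) = Mul(Add(-21, W), Pow(Mul(2, W), -1)) = Mul(Add(-21, W), Mul(Rational(1, 2), Pow(W, -1))) = Mul(Rational(1, 2), Pow(W, -1), Add(-21, W)))
C = Rational(31, 130) (C = Mul(Mul(Mul(Mul(1, -2), -2), Pow(26, -1)), Mul(Rational(1, 2), Pow(Mul(-2, 5), -1), Add(-21, Mul(-2, 5)))) = Mul(Mul(Mul(-2, -2), Rational(1, 26)), Mul(Rational(1, 2), Pow(-10, -1), Add(-21, -10))) = Mul(Mul(4, Rational(1, 26)), Mul(Rational(1, 2), Rational(-1, 10), -31)) = Mul(Rational(2, 13), Rational(31, 20)) = Rational(31, 130) ≈ 0.23846)
Pow(C, -1) = Pow(Rational(31, 130), -1) = Rational(130, 31)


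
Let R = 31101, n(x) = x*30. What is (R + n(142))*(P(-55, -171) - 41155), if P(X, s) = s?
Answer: -1461328686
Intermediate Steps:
n(x) = 30*x
(R + n(142))*(P(-55, -171) - 41155) = (31101 + 30*142)*(-171 - 41155) = (31101 + 4260)*(-41326) = 35361*(-41326) = -1461328686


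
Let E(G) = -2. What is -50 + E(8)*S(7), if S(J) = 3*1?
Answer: -56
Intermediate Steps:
S(J) = 3
-50 + E(8)*S(7) = -50 - 2*3 = -50 - 6 = -56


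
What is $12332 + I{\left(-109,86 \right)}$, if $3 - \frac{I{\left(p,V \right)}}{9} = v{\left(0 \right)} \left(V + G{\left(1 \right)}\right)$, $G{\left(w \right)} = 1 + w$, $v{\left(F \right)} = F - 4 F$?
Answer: $12359$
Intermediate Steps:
$v{\left(F \right)} = - 3 F$
$I{\left(p,V \right)} = 27$ ($I{\left(p,V \right)} = 27 - 9 \left(-3\right) 0 \left(V + \left(1 + 1\right)\right) = 27 - 9 \cdot 0 \left(V + 2\right) = 27 - 9 \cdot 0 \left(2 + V\right) = 27 - 0 = 27 + 0 = 27$)
$12332 + I{\left(-109,86 \right)} = 12332 + 27 = 12359$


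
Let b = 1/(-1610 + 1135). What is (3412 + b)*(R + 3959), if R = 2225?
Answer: 10022402616/475 ≈ 2.1100e+7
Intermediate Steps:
b = -1/475 (b = 1/(-475) = -1/475 ≈ -0.0021053)
(3412 + b)*(R + 3959) = (3412 - 1/475)*(2225 + 3959) = (1620699/475)*6184 = 10022402616/475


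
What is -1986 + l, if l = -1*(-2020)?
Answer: 34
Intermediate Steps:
l = 2020
-1986 + l = -1986 + 2020 = 34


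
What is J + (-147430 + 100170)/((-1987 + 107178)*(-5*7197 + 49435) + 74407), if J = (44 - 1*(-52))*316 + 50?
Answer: 2528997029326/83229021 ≈ 30386.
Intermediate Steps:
J = 30386 (J = (44 + 52)*316 + 50 = 96*316 + 50 = 30336 + 50 = 30386)
J + (-147430 + 100170)/((-1987 + 107178)*(-5*7197 + 49435) + 74407) = 30386 + (-147430 + 100170)/((-1987 + 107178)*(-5*7197 + 49435) + 74407) = 30386 - 47260/(105191*(-35985 + 49435) + 74407) = 30386 - 47260/(105191*13450 + 74407) = 30386 - 47260/(1414818950 + 74407) = 30386 - 47260/1414893357 = 30386 - 47260*1/1414893357 = 30386 - 2780/83229021 = 2528997029326/83229021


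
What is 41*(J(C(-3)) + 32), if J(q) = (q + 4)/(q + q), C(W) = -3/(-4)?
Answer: 8651/6 ≈ 1441.8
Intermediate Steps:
C(W) = 3/4 (C(W) = -3*(-1/4) = 3/4)
J(q) = (4 + q)/(2*q) (J(q) = (4 + q)/((2*q)) = (4 + q)*(1/(2*q)) = (4 + q)/(2*q))
41*(J(C(-3)) + 32) = 41*((4 + 3/4)/(2*(3/4)) + 32) = 41*((1/2)*(4/3)*(19/4) + 32) = 41*(19/6 + 32) = 41*(211/6) = 8651/6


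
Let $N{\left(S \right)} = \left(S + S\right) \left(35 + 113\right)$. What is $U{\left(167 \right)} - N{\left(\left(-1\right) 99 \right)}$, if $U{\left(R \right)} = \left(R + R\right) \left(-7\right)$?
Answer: $26966$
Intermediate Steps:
$U{\left(R \right)} = - 14 R$ ($U{\left(R \right)} = 2 R \left(-7\right) = - 14 R$)
$N{\left(S \right)} = 296 S$ ($N{\left(S \right)} = 2 S 148 = 296 S$)
$U{\left(167 \right)} - N{\left(\left(-1\right) 99 \right)} = \left(-14\right) 167 - 296 \left(\left(-1\right) 99\right) = -2338 - 296 \left(-99\right) = -2338 - -29304 = -2338 + 29304 = 26966$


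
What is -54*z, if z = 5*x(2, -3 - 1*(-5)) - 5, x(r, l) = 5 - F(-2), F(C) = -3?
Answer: -1890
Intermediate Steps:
x(r, l) = 8 (x(r, l) = 5 - 1*(-3) = 5 + 3 = 8)
z = 35 (z = 5*8 - 5 = 40 - 5 = 35)
-54*z = -54*35 = -1890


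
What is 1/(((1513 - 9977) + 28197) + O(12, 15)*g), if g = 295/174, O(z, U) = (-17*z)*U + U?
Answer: 2/29141 ≈ 6.8632e-5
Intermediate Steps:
O(z, U) = U - 17*U*z (O(z, U) = -17*U*z + U = U - 17*U*z)
g = 295/174 (g = 295*(1/174) = 295/174 ≈ 1.6954)
1/(((1513 - 9977) + 28197) + O(12, 15)*g) = 1/(((1513 - 9977) + 28197) + (15*(1 - 17*12))*(295/174)) = 1/((-8464 + 28197) + (15*(1 - 204))*(295/174)) = 1/(19733 + (15*(-203))*(295/174)) = 1/(19733 - 3045*295/174) = 1/(19733 - 10325/2) = 1/(29141/2) = 2/29141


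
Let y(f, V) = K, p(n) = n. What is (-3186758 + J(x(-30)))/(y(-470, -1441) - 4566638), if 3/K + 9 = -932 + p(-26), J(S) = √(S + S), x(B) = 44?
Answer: 3081594986/4415938949 - 1934*√22/4415938949 ≈ 0.69783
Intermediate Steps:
J(S) = √2*√S (J(S) = √(2*S) = √2*√S)
K = -3/967 (K = 3/(-9 + (-932 - 26)) = 3/(-9 - 958) = 3/(-967) = 3*(-1/967) = -3/967 ≈ -0.0031024)
y(f, V) = -3/967
(-3186758 + J(x(-30)))/(y(-470, -1441) - 4566638) = (-3186758 + √2*√44)/(-3/967 - 4566638) = (-3186758 + √2*(2*√11))/(-4415938949/967) = (-3186758 + 2*√22)*(-967/4415938949) = 3081594986/4415938949 - 1934*√22/4415938949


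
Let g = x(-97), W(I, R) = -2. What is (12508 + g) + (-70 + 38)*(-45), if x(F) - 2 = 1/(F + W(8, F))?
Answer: 1381049/99 ≈ 13950.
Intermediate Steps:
x(F) = 2 + 1/(-2 + F) (x(F) = 2 + 1/(F - 2) = 2 + 1/(-2 + F))
g = 197/99 (g = (-3 + 2*(-97))/(-2 - 97) = (-3 - 194)/(-99) = -1/99*(-197) = 197/99 ≈ 1.9899)
(12508 + g) + (-70 + 38)*(-45) = (12508 + 197/99) + (-70 + 38)*(-45) = 1238489/99 - 32*(-45) = 1238489/99 + 1440 = 1381049/99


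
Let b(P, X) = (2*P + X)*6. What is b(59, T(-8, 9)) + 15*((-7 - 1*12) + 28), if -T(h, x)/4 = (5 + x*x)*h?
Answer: 17355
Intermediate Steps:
T(h, x) = -4*h*(5 + x²) (T(h, x) = -4*(5 + x*x)*h = -4*(5 + x²)*h = -4*h*(5 + x²))
b(P, X) = 6*X + 12*P (b(P, X) = (X + 2*P)*6 = 6*X + 12*P)
b(59, T(-8, 9)) + 15*((-7 - 1*12) + 28) = (6*(-4*(-8)*(5 + 9²)) + 12*59) + 15*((-7 - 1*12) + 28) = (6*(-4*(-8)*(5 + 81)) + 708) + 15*((-7 - 12) + 28) = (6*(-4*(-8)*86) + 708) + 15*(-19 + 28) = (6*2752 + 708) + 15*9 = (16512 + 708) + 135 = 17220 + 135 = 17355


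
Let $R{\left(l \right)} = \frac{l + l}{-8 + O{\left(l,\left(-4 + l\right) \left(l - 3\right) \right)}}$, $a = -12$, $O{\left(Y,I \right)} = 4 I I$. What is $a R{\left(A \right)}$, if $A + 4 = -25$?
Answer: $\frac{87}{557567} \approx 0.00015603$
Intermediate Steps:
$O{\left(Y,I \right)} = 4 I^{2}$
$A = -29$ ($A = -4 - 25 = -29$)
$R{\left(l \right)} = \frac{2 l}{-8 + 4 \left(-4 + l\right)^{2} \left(-3 + l\right)^{2}}$ ($R{\left(l \right)} = \frac{l + l}{-8 + 4 \left(\left(-4 + l\right) \left(l - 3\right)\right)^{2}} = \frac{2 l}{-8 + 4 \left(\left(-4 + l\right) \left(-3 + l\right)\right)^{2}} = \frac{2 l}{-8 + 4 \left(-4 + l\right)^{2} \left(-3 + l\right)^{2}}$)
$a R{\left(A \right)} = - 12 \cdot \frac{1}{2} \left(-29\right) \frac{1}{-2 + \left(12 + \left(-29\right)^{2} - -203\right)^{2}} = - 12 \cdot \frac{1}{2} \left(-29\right) \frac{1}{-2 + \left(12 + 841 + 203\right)^{2}} = - 12 \cdot \frac{1}{2} \left(-29\right) \frac{1}{-2 + 1056^{2}} = - 12 \cdot \frac{1}{2} \left(-29\right) \frac{1}{-2 + 1115136} = - 12 \cdot \frac{1}{2} \left(-29\right) \frac{1}{1115134} = \left(-12\right) \left(- \frac{29}{2230268}\right) = \frac{87}{557567}$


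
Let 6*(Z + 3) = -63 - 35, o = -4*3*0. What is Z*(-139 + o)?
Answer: 8062/3 ≈ 2687.3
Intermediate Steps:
o = 0 (o = -12*0 = 0)
Z = -58/3 (Z = -3 + (-63 - 35)/6 = -3 + (⅙)*(-98) = -3 - 49/3 = -58/3 ≈ -19.333)
Z*(-139 + o) = -58*(-139 + 0)/3 = -58/3*(-139) = 8062/3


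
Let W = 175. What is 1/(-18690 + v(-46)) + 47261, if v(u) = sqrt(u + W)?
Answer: 5503007362247/116438657 - sqrt(129)/349315971 ≈ 47261.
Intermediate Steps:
v(u) = sqrt(175 + u) (v(u) = sqrt(u + 175) = sqrt(175 + u))
1/(-18690 + v(-46)) + 47261 = 1/(-18690 + sqrt(175 - 46)) + 47261 = 1/(-18690 + sqrt(129)) + 47261 = 47261 + 1/(-18690 + sqrt(129))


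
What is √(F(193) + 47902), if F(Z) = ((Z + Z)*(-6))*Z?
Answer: I*√399086 ≈ 631.73*I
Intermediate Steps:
F(Z) = -12*Z² (F(Z) = ((2*Z)*(-6))*Z = (-12*Z)*Z = -12*Z²)
√(F(193) + 47902) = √(-12*193² + 47902) = √(-12*37249 + 47902) = √(-446988 + 47902) = √(-399086) = I*√399086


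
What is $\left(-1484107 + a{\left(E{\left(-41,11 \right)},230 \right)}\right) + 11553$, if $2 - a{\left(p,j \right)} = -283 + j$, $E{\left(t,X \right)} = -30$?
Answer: $-1472499$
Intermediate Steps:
$a{\left(p,j \right)} = 285 - j$ ($a{\left(p,j \right)} = 2 - \left(-283 + j\right) = 285 - j$)
$\left(-1484107 + a{\left(E{\left(-41,11 \right)},230 \right)}\right) + 11553 = \left(-1484107 + \left(285 - 230\right)\right) + 11553 = \left(-1484107 + 55\right) + 11553 = -1484052 + 11553 = -1472499$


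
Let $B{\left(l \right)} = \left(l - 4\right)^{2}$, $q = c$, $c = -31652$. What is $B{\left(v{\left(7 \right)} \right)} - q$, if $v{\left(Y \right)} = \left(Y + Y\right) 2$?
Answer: $32228$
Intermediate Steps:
$v{\left(Y \right)} = 4 Y$ ($v{\left(Y \right)} = 2 Y 2 = 4 Y$)
$q = -31652$
$B{\left(l \right)} = \left(-4 + l\right)^{2}$
$B{\left(v{\left(7 \right)} \right)} - q = \left(-4 + 4 \cdot 7\right)^{2} - -31652 = \left(-4 + 28\right)^{2} + 31652 = 24^{2} + 31652 = 576 + 31652 = 32228$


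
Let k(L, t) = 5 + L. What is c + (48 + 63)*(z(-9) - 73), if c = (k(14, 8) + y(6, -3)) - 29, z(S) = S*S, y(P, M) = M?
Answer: 875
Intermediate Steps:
z(S) = S²
c = -13 (c = ((5 + 14) - 3) - 29 = (19 - 3) - 29 = 16 - 29 = -13)
c + (48 + 63)*(z(-9) - 73) = -13 + (48 + 63)*((-9)² - 73) = -13 + 111*(81 - 73) = -13 + 111*8 = -13 + 888 = 875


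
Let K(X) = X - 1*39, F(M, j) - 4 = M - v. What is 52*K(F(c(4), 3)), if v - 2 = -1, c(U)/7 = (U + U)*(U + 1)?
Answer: 12688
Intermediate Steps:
c(U) = 14*U*(1 + U) (c(U) = 7*((U + U)*(U + 1)) = 7*((2*U)*(1 + U)) = 7*(2*U*(1 + U)) = 14*U*(1 + U))
v = 1 (v = 2 - 1 = 1)
F(M, j) = 3 + M (F(M, j) = 4 + (M - 1*1) = 4 + (M - 1) = 4 + (-1 + M) = 3 + M)
K(X) = -39 + X (K(X) = X - 39 = -39 + X)
52*K(F(c(4), 3)) = 52*(-39 + (3 + 14*4*(1 + 4))) = 52*(-39 + (3 + 14*4*5)) = 52*(-39 + (3 + 280)) = 52*(-39 + 283) = 52*244 = 12688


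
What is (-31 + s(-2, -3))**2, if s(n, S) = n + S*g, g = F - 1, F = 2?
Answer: 1296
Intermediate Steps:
g = 1 (g = 2 - 1 = 1)
s(n, S) = S + n (s(n, S) = n + S*1 = n + S = S + n)
(-31 + s(-2, -3))**2 = (-31 + (-3 - 2))**2 = (-31 - 5)**2 = (-36)**2 = 1296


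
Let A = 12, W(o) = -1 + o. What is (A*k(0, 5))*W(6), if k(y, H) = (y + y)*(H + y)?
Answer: 0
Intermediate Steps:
k(y, H) = 2*y*(H + y) (k(y, H) = (2*y)*(H + y) = 2*y*(H + y))
(A*k(0, 5))*W(6) = (12*(2*0*(5 + 0)))*(-1 + 6) = (12*(2*0*5))*5 = (12*0)*5 = 0*5 = 0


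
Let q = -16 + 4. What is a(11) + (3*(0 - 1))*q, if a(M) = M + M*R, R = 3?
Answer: 80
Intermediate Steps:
a(M) = 4*M (a(M) = M + M*3 = M + 3*M = 4*M)
q = -12
a(11) + (3*(0 - 1))*q = 4*11 + (3*(0 - 1))*(-12) = 44 + (3*(-1))*(-12) = 44 - 3*(-12) = 44 + 36 = 80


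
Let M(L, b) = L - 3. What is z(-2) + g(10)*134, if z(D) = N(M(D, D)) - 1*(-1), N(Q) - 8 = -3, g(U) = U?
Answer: 1346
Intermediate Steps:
M(L, b) = -3 + L
N(Q) = 5 (N(Q) = 8 - 3 = 5)
z(D) = 6 (z(D) = 5 - 1*(-1) = 5 + 1 = 6)
z(-2) + g(10)*134 = 6 + 10*134 = 6 + 1340 = 1346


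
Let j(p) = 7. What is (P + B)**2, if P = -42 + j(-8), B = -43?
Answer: 6084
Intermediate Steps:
P = -35 (P = -42 + 7 = -35)
(P + B)**2 = (-35 - 43)**2 = (-78)**2 = 6084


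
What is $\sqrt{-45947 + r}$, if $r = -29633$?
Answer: $2 i \sqrt{18895} \approx 274.92 i$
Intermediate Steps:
$\sqrt{-45947 + r} = \sqrt{-45947 - 29633} = \sqrt{-75580} = 2 i \sqrt{18895}$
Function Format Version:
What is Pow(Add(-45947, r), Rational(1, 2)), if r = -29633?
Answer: Mul(2, I, Pow(18895, Rational(1, 2))) ≈ Mul(274.92, I)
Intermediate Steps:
Pow(Add(-45947, r), Rational(1, 2)) = Pow(Add(-45947, -29633), Rational(1, 2)) = Pow(-75580, Rational(1, 2)) = Mul(2, I, Pow(18895, Rational(1, 2)))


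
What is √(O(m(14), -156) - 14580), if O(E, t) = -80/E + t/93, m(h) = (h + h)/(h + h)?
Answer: 4*I*√880617/31 ≈ 121.09*I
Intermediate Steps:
m(h) = 1 (m(h) = (2*h)/((2*h)) = (2*h)*(1/(2*h)) = 1)
O(E, t) = -80/E + t/93 (O(E, t) = -80/E + t*(1/93) = -80/E + t/93)
√(O(m(14), -156) - 14580) = √((-80/1 + (1/93)*(-156)) - 14580) = √((-80*1 - 52/31) - 14580) = √((-80 - 52/31) - 14580) = √(-2532/31 - 14580) = √(-454512/31) = 4*I*√880617/31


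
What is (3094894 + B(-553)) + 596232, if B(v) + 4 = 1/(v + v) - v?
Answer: 4082992549/1106 ≈ 3.6917e+6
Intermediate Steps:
B(v) = -4 + 1/(2*v) - v (B(v) = -4 + (1/(v + v) - v) = -4 + (1/(2*v) - v) = -4 + 1/(2*v) - v)
(3094894 + B(-553)) + 596232 = (3094894 + (-4 + (½)/(-553) - 1*(-553))) + 596232 = (3094894 + (-4 + (½)*(-1/553) + 553)) + 596232 = (3094894 + (-4 - 1/1106 + 553)) + 596232 = (3094894 + 607193/1106) + 596232 = 3423559957/1106 + 596232 = 4082992549/1106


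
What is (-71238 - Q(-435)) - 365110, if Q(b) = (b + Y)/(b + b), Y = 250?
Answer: -75924589/174 ≈ -4.3635e+5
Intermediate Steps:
Q(b) = (250 + b)/(2*b) (Q(b) = (b + 250)/(b + b) = (250 + b)/((2*b)) = (250 + b)*(1/(2*b)) = (250 + b)/(2*b))
(-71238 - Q(-435)) - 365110 = (-71238 - (250 - 435)/(2*(-435))) - 365110 = (-71238 - (-1)*(-185)/(2*435)) - 365110 = (-71238 - 1*37/174) - 365110 = (-71238 - 37/174) - 365110 = -12395449/174 - 365110 = -75924589/174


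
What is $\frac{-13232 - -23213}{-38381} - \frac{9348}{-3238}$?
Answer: $\frac{163233555}{62138839} \approx 2.6269$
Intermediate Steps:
$\frac{-13232 - -23213}{-38381} - \frac{9348}{-3238} = \left(-13232 + 23213\right) \left(- \frac{1}{38381}\right) - - \frac{4674}{1619} = 9981 \left(- \frac{1}{38381}\right) + \frac{4674}{1619} = - \frac{9981}{38381} + \frac{4674}{1619} = \frac{163233555}{62138839}$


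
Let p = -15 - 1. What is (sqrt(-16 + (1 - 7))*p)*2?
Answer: -32*I*sqrt(22) ≈ -150.09*I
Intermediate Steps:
p = -16
(sqrt(-16 + (1 - 7))*p)*2 = (sqrt(-16 + (1 - 7))*(-16))*2 = (sqrt(-16 - 6)*(-16))*2 = (sqrt(-22)*(-16))*2 = ((I*sqrt(22))*(-16))*2 = -16*I*sqrt(22)*2 = -32*I*sqrt(22)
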